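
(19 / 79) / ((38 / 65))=65 / 158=0.41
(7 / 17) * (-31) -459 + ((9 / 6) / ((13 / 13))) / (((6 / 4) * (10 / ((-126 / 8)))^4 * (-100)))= -2053387800337 / 4352000000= -471.83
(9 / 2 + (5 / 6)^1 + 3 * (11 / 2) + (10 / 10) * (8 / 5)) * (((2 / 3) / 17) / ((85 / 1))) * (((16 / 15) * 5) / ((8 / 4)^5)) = 703 / 390150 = 0.00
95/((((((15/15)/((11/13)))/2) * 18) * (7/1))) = 1045/819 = 1.28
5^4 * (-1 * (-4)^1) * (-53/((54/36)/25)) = -6625000/3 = -2208333.33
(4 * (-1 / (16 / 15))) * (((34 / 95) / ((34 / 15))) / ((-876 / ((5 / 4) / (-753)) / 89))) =-2225 / 22280768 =-0.00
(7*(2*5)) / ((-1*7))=-10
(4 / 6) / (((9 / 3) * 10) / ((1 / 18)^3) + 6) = 1 / 262449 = 0.00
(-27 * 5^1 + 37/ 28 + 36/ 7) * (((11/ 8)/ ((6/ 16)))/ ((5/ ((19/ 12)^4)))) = -5159278069/ 8709120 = -592.40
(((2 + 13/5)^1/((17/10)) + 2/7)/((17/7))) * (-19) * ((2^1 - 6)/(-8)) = -3382/289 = -11.70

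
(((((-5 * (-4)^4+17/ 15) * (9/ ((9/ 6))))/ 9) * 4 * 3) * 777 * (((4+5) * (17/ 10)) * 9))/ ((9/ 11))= -1337889944.16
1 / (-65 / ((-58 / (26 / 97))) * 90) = 2813 / 76050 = 0.04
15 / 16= 0.94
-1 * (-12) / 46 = 6 / 23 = 0.26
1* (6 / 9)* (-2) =-4 / 3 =-1.33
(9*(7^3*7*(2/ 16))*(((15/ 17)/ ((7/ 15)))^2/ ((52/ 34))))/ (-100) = -893025/ 14144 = -63.14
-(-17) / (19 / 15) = 255 / 19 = 13.42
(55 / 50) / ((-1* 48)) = -11 / 480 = -0.02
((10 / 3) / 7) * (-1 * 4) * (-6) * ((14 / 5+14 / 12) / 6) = 68 / 9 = 7.56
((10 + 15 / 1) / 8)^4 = 95.37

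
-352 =-352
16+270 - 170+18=134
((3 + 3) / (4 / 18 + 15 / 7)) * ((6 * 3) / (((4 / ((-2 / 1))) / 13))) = -44226 / 149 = -296.82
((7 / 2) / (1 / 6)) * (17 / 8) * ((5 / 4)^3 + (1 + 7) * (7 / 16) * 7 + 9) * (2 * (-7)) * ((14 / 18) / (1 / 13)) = -171997007 / 768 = -223954.44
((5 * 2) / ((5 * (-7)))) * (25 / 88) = -25 / 308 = -0.08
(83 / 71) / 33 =83 / 2343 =0.04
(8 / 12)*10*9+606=666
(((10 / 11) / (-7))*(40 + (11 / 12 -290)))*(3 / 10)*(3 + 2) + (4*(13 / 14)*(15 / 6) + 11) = 21193 / 308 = 68.81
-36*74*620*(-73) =120572640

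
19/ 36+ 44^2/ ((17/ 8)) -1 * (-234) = 701099/ 612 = 1145.59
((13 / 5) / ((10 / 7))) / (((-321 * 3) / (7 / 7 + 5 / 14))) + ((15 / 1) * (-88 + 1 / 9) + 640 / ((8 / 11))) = -42211747 / 96300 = -438.34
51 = 51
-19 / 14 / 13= -19 / 182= -0.10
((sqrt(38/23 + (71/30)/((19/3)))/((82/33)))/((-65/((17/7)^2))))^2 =61939925289/22928976161000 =0.00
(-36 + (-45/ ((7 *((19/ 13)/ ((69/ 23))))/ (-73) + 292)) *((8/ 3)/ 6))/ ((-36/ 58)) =144902444/ 2493573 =58.11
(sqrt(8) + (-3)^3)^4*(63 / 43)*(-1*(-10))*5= 1784465550 / 43 - 501454800*sqrt(2) / 43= 25007008.63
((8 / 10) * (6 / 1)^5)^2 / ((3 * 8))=40310784 / 25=1612431.36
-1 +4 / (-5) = -9 / 5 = -1.80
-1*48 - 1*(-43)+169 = 164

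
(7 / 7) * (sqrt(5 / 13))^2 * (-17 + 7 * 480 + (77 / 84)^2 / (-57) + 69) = 10771375 / 8208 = 1312.30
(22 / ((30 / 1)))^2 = 121 / 225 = 0.54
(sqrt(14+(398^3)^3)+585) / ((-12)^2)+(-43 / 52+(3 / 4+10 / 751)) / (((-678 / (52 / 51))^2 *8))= 3476252648.42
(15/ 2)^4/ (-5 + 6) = 50625/ 16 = 3164.06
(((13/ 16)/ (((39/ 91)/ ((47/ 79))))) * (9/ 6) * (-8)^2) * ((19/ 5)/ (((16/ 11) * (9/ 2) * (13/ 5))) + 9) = 2840257/ 2844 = 998.68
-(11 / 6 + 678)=-4079 / 6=-679.83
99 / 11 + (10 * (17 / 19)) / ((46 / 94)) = 11923 / 437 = 27.28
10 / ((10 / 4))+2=6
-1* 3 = -3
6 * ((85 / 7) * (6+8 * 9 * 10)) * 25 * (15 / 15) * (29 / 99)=2711500 / 7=387357.14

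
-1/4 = -0.25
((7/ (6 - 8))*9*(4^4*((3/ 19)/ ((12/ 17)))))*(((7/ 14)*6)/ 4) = -25704/ 19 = -1352.84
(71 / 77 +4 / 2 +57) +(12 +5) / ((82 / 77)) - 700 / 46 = 8810343 / 145222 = 60.67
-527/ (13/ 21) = -11067/ 13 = -851.31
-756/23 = -32.87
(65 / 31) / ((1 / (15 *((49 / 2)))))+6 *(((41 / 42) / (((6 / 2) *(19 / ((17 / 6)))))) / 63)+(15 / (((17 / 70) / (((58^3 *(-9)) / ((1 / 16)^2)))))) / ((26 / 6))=-3310345708381713614 / 516640761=-6407441995.04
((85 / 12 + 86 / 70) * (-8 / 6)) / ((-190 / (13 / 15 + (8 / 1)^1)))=3491 / 6750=0.52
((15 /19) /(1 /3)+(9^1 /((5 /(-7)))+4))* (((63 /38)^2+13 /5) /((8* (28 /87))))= -124308123 /9602600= -12.95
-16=-16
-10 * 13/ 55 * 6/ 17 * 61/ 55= -9516/ 10285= -0.93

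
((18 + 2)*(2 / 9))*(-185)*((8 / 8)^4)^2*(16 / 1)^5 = -7759462400 / 9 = -862162488.89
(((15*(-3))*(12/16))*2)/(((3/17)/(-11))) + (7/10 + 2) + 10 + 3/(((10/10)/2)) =21131/5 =4226.20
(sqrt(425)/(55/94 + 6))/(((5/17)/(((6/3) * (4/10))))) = 6392 * sqrt(17)/3095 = 8.52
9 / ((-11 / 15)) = -135 / 11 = -12.27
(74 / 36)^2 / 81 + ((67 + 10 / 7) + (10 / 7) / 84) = 88085083 / 1285956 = 68.50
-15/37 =-0.41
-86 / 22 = -43 / 11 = -3.91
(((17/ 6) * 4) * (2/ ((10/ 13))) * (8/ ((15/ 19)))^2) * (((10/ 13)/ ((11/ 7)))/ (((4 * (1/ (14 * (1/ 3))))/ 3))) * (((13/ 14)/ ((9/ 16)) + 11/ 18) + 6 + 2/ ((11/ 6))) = 11880053696/ 245025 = 48485.07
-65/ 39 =-5/ 3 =-1.67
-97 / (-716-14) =97 / 730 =0.13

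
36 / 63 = 4 / 7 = 0.57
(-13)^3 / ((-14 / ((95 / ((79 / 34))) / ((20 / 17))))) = 12063727 / 2212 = 5453.76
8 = 8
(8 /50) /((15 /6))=8 /125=0.06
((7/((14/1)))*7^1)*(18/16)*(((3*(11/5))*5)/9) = 231/16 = 14.44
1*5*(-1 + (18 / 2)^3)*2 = 7280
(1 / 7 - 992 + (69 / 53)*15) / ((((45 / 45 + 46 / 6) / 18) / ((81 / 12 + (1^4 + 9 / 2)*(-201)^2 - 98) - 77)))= -4325204808441 / 9646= -448393614.81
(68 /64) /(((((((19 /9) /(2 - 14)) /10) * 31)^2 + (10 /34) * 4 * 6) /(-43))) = -905928300 /145865657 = -6.21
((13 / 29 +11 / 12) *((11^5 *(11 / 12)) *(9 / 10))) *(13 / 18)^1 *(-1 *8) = -2187877835 / 2088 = -1047834.21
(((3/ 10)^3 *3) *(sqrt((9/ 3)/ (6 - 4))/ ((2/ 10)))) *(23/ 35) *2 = 1863 *sqrt(6)/ 7000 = 0.65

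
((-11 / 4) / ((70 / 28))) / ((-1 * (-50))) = -11 / 500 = -0.02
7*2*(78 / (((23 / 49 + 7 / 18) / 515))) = 655243.28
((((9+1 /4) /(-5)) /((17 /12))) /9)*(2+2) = -148 /255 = -0.58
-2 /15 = -0.13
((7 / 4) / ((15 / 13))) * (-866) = -39403 / 30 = -1313.43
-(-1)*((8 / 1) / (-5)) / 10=-4 / 25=-0.16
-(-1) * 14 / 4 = 7 / 2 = 3.50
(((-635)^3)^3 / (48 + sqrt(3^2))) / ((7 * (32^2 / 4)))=-16786630368377730248046875 / 91392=-183677240550351565214.10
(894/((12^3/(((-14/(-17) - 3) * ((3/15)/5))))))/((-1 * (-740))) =-149/2448000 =-0.00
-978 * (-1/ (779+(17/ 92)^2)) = 1.26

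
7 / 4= 1.75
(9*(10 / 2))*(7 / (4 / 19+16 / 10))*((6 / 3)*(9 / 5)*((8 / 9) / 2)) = 11970 / 43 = 278.37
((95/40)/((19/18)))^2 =5.06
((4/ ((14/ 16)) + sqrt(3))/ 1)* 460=460* sqrt(3) + 14720/ 7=2899.60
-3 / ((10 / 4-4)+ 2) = -6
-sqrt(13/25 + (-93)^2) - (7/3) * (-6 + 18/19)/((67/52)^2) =-85.90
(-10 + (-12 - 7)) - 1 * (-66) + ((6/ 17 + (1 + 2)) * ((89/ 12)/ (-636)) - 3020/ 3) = -41937835/ 43248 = -969.71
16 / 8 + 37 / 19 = 75 / 19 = 3.95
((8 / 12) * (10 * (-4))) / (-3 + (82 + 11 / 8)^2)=-5120 / 1334091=-0.00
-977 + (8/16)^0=-976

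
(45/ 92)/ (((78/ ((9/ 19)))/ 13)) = 135/ 3496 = 0.04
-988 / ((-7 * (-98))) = -494 / 343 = -1.44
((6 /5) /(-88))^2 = 9 /48400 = 0.00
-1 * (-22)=22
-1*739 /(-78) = 9.47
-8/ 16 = -1/ 2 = -0.50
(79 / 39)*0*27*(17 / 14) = 0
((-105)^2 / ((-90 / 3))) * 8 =-2940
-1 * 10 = -10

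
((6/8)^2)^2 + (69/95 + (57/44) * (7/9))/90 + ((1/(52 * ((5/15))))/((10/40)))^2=2373798619/6103468800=0.39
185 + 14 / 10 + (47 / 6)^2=247.76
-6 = -6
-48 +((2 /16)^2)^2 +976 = 3801089 /4096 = 928.00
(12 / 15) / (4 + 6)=2 / 25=0.08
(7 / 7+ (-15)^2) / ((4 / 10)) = 565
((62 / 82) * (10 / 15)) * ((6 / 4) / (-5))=-31 / 205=-0.15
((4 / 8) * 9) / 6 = 3 / 4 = 0.75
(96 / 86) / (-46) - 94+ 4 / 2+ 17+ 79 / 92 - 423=-1966787 / 3956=-497.17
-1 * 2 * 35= -70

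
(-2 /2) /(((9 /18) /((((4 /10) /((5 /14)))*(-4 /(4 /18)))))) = 1008 /25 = 40.32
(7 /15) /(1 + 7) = 7 /120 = 0.06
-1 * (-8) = 8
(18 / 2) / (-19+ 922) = 3 / 301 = 0.01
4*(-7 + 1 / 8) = -55 / 2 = -27.50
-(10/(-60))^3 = 1/216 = 0.00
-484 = -484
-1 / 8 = -0.12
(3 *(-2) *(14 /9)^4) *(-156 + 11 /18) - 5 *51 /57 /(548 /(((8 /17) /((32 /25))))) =5459.00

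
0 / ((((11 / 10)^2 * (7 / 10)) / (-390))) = 0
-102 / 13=-7.85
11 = 11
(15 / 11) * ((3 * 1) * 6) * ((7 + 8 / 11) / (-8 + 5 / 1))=-63.22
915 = 915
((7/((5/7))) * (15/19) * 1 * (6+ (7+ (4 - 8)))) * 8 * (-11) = -116424/19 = -6127.58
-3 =-3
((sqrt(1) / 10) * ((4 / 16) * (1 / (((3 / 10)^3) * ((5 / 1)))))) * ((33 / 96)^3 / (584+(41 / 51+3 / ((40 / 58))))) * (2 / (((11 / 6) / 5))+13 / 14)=50550775 / 620282363904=0.00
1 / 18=0.06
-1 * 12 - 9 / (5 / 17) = -213 / 5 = -42.60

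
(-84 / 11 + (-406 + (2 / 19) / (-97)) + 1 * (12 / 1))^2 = 66298612620816 / 410994529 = 161312.64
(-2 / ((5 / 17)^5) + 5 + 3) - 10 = -2845964 / 3125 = -910.71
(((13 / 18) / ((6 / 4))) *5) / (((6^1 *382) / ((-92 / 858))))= -115 / 1021086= -0.00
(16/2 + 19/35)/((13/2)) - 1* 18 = -584/35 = -16.69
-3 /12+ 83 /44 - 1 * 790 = -8672 /11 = -788.36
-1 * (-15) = 15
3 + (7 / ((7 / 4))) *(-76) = -301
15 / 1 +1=16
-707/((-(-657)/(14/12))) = -4949/3942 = -1.26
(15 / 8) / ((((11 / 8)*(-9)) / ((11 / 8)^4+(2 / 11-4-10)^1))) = 1.55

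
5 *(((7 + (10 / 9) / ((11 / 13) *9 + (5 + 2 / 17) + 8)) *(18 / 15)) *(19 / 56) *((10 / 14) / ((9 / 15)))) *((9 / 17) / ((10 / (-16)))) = -27633220 / 1908403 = -14.48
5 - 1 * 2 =3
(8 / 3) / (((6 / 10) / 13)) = 520 / 9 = 57.78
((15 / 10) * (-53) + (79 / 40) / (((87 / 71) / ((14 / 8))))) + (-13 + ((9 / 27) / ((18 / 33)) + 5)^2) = -21871939 / 375840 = -58.19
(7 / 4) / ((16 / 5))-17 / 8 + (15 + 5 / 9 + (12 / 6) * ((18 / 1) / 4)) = 13235 / 576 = 22.98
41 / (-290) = -41 / 290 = -0.14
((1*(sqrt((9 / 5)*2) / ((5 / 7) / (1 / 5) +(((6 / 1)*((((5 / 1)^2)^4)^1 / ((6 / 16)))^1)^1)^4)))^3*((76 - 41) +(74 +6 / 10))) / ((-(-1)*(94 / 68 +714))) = 345101904*sqrt(10) / 3704942574955794043489731874254946887958794832229614318702578544616699218750000047505859375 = 0.00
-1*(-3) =3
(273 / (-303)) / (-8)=91 / 808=0.11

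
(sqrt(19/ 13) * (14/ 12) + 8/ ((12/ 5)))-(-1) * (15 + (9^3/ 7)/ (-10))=7 * sqrt(247)/ 78 + 1663/ 210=9.33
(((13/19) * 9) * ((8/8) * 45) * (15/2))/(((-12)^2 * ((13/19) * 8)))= 675/256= 2.64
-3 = -3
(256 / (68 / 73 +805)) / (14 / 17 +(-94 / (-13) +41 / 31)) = 128031488 / 3779490753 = 0.03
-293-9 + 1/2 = -603/2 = -301.50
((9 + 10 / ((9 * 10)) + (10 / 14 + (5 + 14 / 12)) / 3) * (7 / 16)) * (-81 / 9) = -1437 / 32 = -44.91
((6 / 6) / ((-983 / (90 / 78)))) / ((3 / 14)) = -70 / 12779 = -0.01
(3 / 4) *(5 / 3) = 5 / 4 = 1.25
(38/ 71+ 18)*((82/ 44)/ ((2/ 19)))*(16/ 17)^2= 65610496/ 225709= 290.69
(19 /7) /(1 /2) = 38 /7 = 5.43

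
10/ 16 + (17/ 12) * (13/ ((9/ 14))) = 6323/ 216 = 29.27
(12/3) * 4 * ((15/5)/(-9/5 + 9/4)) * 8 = 2560/3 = 853.33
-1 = -1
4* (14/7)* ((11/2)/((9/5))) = 220/9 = 24.44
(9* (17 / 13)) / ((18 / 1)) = 17 / 26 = 0.65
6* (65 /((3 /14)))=1820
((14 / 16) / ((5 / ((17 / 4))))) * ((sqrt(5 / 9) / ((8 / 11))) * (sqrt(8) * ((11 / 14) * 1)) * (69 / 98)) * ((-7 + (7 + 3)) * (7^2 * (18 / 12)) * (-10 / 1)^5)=-266124375 * sqrt(10) / 32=-26298723.93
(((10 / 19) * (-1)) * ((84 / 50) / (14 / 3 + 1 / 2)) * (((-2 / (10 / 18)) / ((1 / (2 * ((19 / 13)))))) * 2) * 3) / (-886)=-54432 / 4463225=-0.01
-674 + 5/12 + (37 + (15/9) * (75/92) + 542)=-12865/138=-93.22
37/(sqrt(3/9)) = 37 * sqrt(3) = 64.09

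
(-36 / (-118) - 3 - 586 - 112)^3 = -70655005214821 / 205379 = -344022539.86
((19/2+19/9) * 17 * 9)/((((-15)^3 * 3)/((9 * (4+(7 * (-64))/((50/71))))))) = 3119534/3125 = 998.25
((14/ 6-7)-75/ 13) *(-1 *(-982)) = -399674/ 39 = -10248.05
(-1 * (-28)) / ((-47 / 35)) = -20.85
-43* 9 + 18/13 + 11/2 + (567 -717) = -13783/26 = -530.12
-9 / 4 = -2.25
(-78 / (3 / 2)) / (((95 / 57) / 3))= -468 / 5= -93.60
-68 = -68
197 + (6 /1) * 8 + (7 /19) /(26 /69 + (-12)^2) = 46373593 /189278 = 245.00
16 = 16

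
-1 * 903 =-903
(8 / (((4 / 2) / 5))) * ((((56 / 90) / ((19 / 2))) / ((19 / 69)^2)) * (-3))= -355488 / 6859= -51.83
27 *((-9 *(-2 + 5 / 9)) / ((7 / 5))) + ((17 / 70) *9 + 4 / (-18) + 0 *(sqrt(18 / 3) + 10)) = 22741 / 90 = 252.68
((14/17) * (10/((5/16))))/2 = 224/17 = 13.18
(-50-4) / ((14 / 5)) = -135 / 7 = -19.29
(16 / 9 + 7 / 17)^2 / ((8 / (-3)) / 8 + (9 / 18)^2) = -448900 / 7803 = -57.53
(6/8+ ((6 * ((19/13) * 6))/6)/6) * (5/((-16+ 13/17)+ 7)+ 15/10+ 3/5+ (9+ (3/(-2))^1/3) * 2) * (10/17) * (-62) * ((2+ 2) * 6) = -55378710/1547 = -35797.49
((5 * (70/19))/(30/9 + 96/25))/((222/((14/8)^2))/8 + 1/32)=20580000/72867527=0.28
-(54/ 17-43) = 677/ 17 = 39.82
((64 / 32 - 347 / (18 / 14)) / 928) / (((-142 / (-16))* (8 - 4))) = -2411 / 296496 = -0.01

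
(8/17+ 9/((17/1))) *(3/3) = 1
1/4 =0.25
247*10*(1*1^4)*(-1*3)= -7410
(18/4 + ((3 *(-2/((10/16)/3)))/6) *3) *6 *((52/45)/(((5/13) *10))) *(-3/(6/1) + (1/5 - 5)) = 295581/3125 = 94.59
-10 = -10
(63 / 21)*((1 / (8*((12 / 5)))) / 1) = 5 / 32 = 0.16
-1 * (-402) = 402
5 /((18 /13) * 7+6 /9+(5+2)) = 195 /677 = 0.29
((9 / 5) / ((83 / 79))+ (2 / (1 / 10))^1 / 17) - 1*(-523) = 3710152 / 7055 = 525.89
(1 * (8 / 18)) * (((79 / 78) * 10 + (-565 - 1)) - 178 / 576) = -2082341 / 8424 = -247.19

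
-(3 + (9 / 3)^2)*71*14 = -11928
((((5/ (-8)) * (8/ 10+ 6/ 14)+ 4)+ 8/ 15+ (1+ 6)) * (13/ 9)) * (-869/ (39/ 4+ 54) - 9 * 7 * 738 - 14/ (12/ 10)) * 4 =-1394534350339/ 481950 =-2893524.95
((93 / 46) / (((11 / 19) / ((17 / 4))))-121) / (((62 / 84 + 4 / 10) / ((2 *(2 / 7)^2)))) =-920850 / 60467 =-15.23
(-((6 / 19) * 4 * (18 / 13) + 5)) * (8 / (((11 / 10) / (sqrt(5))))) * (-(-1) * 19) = -133360 * sqrt(5) / 143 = -2085.33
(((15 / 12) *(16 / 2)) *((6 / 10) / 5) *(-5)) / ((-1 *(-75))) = -2 / 25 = -0.08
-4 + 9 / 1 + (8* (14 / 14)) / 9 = 53 / 9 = 5.89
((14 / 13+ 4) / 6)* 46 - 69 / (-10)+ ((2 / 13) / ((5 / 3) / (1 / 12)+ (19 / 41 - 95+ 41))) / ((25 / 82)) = 40940927 / 893750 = 45.81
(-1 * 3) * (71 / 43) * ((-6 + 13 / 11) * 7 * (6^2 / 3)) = 2004.81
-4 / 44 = -1 / 11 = -0.09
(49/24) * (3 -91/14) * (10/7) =-245/24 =-10.21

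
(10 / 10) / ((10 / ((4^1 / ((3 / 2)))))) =4 / 15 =0.27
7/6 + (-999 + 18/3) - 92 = -6503/6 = -1083.83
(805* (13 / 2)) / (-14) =-1495 / 4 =-373.75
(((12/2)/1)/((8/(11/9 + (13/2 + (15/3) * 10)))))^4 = 1165365589441/331776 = 3512507.20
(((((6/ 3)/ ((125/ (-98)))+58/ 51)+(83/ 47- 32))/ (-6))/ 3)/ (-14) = -9187937/ 75505500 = -0.12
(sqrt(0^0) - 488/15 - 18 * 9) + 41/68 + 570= 384611/1020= 377.07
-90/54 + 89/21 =18/7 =2.57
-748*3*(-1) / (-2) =-1122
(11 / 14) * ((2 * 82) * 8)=7216 / 7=1030.86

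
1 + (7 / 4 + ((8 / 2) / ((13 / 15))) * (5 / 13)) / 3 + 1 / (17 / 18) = 111491 / 34476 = 3.23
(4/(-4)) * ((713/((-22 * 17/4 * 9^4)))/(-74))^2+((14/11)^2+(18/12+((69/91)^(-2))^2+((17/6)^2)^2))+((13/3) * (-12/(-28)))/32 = 9126166316488415209911355/129177269135211137236704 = 70.65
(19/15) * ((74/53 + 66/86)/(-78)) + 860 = 2293036111/2666430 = 859.96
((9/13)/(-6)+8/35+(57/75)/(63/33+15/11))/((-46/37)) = -1046693/3767400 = -0.28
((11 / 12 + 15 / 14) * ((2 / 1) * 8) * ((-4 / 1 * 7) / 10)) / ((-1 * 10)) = 8.91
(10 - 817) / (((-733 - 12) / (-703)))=-567321 / 745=-761.50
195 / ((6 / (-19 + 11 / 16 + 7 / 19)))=-354575 / 608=-583.18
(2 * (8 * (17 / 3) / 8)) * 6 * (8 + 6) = 952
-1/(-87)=1/87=0.01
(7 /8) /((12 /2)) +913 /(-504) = -1.67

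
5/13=0.38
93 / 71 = 1.31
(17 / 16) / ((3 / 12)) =17 / 4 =4.25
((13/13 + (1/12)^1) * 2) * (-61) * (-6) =793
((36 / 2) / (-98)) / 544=-9 / 26656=-0.00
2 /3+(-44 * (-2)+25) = 341 /3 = 113.67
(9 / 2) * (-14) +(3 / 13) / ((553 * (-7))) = -3170352 / 50323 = -63.00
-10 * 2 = -20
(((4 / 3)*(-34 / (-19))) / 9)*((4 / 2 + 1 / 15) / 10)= 2108 / 38475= 0.05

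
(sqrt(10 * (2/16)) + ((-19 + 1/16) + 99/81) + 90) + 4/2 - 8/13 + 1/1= sqrt(5)/2 + 139781/1872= 75.79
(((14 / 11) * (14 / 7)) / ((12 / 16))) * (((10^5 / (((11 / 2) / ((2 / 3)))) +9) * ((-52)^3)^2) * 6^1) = 1772761925014126592 / 363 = 4883641666705582.90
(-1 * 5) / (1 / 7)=-35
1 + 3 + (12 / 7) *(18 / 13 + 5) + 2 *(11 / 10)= 7801 / 455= 17.15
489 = 489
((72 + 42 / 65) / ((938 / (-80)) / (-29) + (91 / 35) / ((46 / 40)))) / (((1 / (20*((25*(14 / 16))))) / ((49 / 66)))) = 90025323500 / 10168301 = 8853.53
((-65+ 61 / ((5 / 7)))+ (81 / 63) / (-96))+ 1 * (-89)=-76847 / 1120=-68.61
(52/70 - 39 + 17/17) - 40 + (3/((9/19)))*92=53068/105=505.41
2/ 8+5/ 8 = 7/ 8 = 0.88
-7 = -7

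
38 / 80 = 19 / 40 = 0.48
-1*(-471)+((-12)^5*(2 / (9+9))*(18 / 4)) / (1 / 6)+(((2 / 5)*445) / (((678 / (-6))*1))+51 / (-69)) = -1938924990 / 2599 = -746027.31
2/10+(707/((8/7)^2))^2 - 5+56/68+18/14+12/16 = 714077052299/2437120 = 293000.37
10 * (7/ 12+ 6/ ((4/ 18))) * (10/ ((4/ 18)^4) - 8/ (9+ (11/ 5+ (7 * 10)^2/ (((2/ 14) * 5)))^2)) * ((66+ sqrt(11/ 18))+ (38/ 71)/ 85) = 31957653173972075 * sqrt(22)/ 169523272224+ 636513361327271406605/ 8525607898932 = 75543213.13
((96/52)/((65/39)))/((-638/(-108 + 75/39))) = 0.18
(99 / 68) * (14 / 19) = 693 / 646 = 1.07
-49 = -49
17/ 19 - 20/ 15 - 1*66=-3787/ 57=-66.44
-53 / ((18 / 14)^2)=-2597 / 81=-32.06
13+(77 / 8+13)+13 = 389 / 8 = 48.62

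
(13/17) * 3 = 39/17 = 2.29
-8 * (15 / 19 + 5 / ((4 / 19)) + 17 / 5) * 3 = -670.55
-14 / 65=-0.22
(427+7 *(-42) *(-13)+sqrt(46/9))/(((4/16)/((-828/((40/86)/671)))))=-101509816716/5 - 7963428 *sqrt(46)/5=-20312765462.50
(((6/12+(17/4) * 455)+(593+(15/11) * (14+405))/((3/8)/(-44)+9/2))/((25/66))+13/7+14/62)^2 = 33557603.23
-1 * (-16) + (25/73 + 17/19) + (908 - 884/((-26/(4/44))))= 14163502/15257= 928.33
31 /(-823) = -31 /823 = -0.04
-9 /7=-1.29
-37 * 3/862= -111/862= -0.13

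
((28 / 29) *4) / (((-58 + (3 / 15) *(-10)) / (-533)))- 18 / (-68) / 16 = 8122571 / 236640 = 34.32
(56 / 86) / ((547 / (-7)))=-196 / 23521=-0.01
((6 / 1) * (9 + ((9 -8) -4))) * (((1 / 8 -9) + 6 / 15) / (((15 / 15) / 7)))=-21357 / 10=-2135.70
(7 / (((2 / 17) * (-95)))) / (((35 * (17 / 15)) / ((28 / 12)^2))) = -49 / 570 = -0.09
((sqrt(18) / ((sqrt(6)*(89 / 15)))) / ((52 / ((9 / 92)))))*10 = 0.01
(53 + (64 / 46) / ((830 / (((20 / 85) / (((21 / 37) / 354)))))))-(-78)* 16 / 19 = 118.93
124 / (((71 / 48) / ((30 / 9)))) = 19840 / 71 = 279.44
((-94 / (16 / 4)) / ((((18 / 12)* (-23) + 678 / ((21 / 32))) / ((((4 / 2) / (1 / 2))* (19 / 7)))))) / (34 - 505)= 3572 / 6585051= 0.00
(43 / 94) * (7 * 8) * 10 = 12040 / 47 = 256.17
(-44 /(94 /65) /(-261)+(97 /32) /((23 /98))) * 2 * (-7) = -411819037 /2257128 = -182.45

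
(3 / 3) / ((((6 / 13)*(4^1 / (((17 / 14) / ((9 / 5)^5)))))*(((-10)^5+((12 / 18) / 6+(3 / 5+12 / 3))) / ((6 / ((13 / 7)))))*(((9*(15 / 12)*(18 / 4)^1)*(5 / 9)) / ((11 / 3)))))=-116875 / 797123944836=-0.00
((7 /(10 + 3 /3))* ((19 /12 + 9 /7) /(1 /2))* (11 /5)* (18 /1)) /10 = 723 /50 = 14.46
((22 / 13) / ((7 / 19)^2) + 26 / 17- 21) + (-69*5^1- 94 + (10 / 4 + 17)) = -9237197 / 21658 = -426.50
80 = 80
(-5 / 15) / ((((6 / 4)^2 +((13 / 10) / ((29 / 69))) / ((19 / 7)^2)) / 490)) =-102596200 / 1677033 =-61.18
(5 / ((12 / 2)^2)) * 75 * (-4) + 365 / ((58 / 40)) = 18275 / 87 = 210.06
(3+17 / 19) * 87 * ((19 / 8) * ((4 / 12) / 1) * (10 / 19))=5365 / 38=141.18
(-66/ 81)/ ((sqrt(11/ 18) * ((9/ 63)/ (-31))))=434 * sqrt(22)/ 9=226.18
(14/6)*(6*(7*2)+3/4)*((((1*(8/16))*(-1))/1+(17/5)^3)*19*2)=145796329/500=291592.66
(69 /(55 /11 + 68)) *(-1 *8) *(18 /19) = -9936 /1387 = -7.16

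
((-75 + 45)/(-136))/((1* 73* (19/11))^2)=1815/130816292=0.00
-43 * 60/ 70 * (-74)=19092/ 7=2727.43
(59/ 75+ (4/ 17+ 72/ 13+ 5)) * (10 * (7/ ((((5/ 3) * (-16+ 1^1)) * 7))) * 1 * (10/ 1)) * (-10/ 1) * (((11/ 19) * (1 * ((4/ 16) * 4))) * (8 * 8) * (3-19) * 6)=-34533441536/ 20995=-1644841.23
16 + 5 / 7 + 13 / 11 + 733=57819 / 77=750.90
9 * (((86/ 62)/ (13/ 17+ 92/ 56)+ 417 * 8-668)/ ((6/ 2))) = 47401918/ 5921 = 8005.73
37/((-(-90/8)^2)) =-592/2025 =-0.29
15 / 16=0.94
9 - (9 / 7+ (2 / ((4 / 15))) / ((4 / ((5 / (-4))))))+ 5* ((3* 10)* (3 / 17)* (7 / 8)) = 126501 / 3808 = 33.22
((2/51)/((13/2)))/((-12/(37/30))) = -37/59670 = -0.00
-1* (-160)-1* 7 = 153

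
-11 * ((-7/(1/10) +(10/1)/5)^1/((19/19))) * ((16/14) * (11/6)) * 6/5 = 65824/35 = 1880.69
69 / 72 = 23 / 24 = 0.96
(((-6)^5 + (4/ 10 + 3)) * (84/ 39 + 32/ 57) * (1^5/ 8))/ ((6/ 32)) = -156384712/ 11115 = -14069.70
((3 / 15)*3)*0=0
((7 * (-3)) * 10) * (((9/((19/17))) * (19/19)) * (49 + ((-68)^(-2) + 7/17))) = -215914545/2584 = -83558.26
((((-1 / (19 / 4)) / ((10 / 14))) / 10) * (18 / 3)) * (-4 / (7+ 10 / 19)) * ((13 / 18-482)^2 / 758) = 1050665966 / 36582975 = 28.72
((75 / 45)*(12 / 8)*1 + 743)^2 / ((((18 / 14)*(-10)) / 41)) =-70891583 / 40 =-1772289.58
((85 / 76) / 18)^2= 7225 / 1871424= 0.00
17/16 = 1.06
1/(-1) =-1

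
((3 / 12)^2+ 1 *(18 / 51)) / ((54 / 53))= 5989 / 14688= 0.41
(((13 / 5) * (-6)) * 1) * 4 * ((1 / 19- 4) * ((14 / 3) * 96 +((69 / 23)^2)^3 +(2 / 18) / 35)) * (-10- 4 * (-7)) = 694055232 / 133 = 5218460.39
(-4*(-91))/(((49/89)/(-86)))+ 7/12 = -4776047/84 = -56857.70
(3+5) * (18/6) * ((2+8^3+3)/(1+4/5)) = 20680/3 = 6893.33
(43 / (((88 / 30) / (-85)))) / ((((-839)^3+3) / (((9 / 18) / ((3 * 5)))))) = 3655 / 51971895008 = 0.00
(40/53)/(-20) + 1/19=15/1007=0.01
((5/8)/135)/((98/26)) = 13/10584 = 0.00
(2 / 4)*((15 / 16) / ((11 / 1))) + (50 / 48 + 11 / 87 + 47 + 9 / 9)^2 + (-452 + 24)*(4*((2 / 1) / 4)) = 924534585 / 592064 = 1561.55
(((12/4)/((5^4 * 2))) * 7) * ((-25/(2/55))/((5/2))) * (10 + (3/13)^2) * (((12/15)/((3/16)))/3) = -66.06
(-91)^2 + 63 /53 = 438956 /53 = 8282.19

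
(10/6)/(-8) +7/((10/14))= 1151/120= 9.59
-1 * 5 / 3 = -5 / 3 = -1.67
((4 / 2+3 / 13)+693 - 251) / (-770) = -15 / 26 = -0.58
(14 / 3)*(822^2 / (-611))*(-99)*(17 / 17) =312166008 / 611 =510910.00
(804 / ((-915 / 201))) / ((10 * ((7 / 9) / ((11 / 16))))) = -1333233 / 85400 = -15.61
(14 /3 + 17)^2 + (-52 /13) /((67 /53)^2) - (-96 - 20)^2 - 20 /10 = -524851757 /40401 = -12991.06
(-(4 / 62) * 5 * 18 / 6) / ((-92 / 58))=435 / 713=0.61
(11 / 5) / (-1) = -11 / 5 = -2.20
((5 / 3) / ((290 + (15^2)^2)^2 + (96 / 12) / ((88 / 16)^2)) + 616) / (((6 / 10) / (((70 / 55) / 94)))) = 1844396089033085 / 132683596200711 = 13.90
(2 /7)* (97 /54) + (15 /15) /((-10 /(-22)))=2564 /945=2.71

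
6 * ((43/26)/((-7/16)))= -2064/91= -22.68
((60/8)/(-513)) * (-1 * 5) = 0.07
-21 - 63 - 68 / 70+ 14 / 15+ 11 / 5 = -8593 / 105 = -81.84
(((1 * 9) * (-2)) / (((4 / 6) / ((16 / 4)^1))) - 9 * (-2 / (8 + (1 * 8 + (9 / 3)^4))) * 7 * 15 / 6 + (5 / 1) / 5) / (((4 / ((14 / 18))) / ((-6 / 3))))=35224 / 873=40.35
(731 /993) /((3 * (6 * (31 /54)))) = 0.07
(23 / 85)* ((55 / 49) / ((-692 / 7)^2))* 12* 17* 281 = 213279 / 119716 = 1.78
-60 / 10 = -6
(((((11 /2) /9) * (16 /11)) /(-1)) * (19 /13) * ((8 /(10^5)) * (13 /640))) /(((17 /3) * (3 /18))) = -19 /8500000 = -0.00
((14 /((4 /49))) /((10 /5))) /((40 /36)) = 3087 /40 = 77.18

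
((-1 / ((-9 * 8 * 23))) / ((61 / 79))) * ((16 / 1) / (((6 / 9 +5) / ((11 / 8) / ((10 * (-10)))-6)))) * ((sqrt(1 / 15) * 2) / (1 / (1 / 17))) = -22357 * sqrt(15) / 214659000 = -0.00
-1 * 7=-7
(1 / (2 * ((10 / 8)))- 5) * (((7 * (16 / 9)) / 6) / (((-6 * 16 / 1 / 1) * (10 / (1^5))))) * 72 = 161 / 225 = 0.72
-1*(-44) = 44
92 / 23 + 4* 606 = 2428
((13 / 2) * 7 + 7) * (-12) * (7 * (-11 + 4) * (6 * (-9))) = -1666980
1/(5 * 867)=0.00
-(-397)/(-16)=-397/16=-24.81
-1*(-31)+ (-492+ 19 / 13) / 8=-3153 / 104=-30.32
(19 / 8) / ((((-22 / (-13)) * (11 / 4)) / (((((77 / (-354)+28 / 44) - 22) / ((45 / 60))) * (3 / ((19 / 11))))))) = -25.50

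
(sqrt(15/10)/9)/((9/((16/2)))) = 4 * sqrt(6)/81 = 0.12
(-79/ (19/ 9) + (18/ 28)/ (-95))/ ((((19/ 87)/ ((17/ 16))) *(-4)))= 73623141/ 1617280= 45.52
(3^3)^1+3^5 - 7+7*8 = 319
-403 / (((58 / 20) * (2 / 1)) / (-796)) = 55308.28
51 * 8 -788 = -380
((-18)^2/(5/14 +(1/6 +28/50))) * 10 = 1701000/569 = 2989.46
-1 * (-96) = 96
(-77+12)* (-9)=585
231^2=53361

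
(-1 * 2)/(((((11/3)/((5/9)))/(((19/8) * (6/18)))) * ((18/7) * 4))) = -665/28512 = -0.02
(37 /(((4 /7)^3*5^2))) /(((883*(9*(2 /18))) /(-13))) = -164983 /1412800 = -0.12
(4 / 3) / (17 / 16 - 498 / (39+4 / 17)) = -42688 / 372351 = -0.11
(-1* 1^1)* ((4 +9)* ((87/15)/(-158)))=0.48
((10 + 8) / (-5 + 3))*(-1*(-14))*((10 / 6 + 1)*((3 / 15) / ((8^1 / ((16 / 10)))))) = -13.44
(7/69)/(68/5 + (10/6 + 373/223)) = 7805/1303226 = 0.01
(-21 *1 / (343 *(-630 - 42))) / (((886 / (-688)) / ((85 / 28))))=-0.00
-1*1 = -1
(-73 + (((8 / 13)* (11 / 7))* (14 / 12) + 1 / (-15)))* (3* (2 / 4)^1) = -7014 / 65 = -107.91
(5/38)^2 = 25/1444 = 0.02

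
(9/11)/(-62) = -9/682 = -0.01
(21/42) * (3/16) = 3/32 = 0.09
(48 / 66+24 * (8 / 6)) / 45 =8 / 11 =0.73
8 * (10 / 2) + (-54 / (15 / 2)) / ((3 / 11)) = 68 / 5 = 13.60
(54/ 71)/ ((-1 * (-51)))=0.01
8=8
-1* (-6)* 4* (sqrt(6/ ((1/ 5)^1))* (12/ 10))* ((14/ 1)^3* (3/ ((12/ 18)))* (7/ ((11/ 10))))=24893568* sqrt(30)/ 11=12395244.30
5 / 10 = 1 / 2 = 0.50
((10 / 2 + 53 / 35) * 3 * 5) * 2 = 1368 / 7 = 195.43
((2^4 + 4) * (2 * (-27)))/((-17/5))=5400/17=317.65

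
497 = 497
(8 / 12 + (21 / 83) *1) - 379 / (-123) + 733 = 7524043 / 10209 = 737.00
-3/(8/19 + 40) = -19/256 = -0.07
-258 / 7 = -36.86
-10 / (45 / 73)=-146 / 9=-16.22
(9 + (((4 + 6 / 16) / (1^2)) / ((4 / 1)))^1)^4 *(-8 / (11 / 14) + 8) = -32653620723 / 1441792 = -22647.94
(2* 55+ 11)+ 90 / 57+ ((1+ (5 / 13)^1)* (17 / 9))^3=5863589 / 41743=140.47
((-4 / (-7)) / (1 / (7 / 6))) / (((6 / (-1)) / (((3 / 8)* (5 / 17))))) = -5 / 408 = -0.01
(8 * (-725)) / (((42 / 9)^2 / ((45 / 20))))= -58725 / 98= -599.23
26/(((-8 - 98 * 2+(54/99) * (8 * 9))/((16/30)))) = -572/6795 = -0.08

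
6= 6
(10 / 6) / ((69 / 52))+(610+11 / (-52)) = 6577283 / 10764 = 611.04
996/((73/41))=40836/73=559.40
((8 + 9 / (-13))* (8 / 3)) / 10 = 76 / 39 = 1.95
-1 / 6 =-0.17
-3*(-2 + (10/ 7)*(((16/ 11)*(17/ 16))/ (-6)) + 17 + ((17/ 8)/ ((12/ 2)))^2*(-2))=-1275667/ 29568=-43.14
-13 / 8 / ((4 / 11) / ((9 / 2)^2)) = -11583 / 128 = -90.49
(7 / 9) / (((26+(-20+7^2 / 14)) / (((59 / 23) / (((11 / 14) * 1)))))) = 11564 / 43263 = 0.27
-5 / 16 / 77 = -5 / 1232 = -0.00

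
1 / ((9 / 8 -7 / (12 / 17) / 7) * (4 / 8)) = -6.86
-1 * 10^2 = -100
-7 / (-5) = 7 / 5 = 1.40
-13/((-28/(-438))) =-2847/14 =-203.36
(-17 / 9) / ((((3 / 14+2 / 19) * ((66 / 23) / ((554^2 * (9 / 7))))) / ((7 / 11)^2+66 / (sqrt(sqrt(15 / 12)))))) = -268244584 * sqrt(2) * 5^(3 / 4) / 25 - 6571992308 / 19965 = -51067188.57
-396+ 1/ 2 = -791/ 2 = -395.50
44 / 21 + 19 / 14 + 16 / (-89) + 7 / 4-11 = -44687 / 7476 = -5.98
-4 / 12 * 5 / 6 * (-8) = 20 / 9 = 2.22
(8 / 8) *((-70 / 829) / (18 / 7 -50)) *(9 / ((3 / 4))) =1470 / 68807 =0.02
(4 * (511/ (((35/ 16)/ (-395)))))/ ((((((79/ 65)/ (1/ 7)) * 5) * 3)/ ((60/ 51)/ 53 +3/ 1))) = -23626304/ 2703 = -8740.77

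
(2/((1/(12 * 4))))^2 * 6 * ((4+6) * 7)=3870720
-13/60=-0.22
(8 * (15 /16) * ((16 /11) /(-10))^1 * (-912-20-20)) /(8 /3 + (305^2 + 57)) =17136 /1535897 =0.01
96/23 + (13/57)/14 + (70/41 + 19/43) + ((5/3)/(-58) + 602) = 95138259949/156397493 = 608.31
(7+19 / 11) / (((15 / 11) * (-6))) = -16 / 15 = -1.07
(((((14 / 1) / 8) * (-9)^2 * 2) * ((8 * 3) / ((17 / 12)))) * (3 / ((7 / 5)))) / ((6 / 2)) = 3430.59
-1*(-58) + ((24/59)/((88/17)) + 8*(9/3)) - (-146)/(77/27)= 605461/4543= 133.27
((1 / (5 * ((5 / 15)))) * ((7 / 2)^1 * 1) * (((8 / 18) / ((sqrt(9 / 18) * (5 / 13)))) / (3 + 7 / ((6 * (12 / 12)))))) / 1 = 364 * sqrt(2) / 625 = 0.82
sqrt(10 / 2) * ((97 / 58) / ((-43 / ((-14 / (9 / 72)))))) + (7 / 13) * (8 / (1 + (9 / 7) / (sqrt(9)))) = 196 / 65 + 5432 * sqrt(5) / 1247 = 12.76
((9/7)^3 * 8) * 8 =136.02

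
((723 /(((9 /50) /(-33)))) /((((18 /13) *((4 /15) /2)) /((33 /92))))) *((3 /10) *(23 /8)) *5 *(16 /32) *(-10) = 5553120.12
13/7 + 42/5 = 359/35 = 10.26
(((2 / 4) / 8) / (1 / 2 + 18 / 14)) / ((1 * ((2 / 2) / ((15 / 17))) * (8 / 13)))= 273 / 5440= 0.05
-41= -41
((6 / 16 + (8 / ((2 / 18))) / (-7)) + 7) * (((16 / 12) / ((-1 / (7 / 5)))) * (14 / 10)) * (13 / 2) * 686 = 33918.13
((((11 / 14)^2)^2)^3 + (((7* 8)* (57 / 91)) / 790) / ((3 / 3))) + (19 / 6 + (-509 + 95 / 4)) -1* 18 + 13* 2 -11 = -423569968953399613571 / 873369720141434880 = -484.98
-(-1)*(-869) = -869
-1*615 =-615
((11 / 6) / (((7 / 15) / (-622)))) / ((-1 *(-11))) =-1555 / 7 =-222.14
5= 5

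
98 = 98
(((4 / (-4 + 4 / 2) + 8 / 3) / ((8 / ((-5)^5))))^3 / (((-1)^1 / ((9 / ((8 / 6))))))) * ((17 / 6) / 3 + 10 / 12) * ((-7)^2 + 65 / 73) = 18524169921875 / 1752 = 10573156348.10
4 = 4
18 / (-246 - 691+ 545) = -9 / 196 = -0.05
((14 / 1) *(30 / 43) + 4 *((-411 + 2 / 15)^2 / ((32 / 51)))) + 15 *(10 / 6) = 27766154939 / 25800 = 1076207.56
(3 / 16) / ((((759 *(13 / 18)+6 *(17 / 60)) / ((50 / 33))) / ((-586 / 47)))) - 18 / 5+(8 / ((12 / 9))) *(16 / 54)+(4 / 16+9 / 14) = -5028007561 / 5372912160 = -0.94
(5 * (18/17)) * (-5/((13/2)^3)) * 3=-10800/37349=-0.29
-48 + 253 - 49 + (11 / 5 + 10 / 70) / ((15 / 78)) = 29432 / 175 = 168.18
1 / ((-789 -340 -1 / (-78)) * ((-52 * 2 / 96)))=72 / 88061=0.00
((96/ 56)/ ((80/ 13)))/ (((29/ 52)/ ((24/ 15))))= 4056/ 5075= 0.80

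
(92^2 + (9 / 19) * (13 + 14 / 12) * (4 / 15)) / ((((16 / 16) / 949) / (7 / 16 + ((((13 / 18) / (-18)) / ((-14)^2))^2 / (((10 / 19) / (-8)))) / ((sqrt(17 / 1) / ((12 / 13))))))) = 534263275 / 152 - 198440645 * sqrt(17) / 714134232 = 3514888.82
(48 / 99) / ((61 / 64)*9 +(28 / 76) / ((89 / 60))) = 1731584 / 31522887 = 0.05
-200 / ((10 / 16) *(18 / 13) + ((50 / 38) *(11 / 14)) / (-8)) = -1106560 / 4073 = -271.68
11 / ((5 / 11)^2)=1331 / 25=53.24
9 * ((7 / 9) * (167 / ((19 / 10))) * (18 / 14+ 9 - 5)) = 61790 / 19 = 3252.11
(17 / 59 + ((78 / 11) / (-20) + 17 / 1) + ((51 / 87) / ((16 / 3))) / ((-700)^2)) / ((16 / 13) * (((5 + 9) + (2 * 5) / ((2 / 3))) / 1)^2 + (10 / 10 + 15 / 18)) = 97447884186861 / 5967116743280000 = 0.02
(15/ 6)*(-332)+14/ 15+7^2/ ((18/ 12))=-3982/ 5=-796.40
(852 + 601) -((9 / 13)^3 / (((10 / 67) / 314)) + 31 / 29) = 240152231 / 318565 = 753.86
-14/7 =-2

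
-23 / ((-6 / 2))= 7.67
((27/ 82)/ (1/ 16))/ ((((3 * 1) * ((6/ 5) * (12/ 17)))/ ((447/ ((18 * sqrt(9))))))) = 17.16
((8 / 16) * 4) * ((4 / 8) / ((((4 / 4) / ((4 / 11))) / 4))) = 16 / 11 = 1.45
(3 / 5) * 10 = 6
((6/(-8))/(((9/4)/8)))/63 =-8/189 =-0.04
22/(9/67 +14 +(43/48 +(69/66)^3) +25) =94170912/176240081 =0.53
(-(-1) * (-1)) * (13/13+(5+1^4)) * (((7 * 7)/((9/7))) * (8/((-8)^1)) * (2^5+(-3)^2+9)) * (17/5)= 408170/9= 45352.22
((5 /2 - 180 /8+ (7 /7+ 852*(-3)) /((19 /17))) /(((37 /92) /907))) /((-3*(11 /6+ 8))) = 7312197720 /41477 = 176295.24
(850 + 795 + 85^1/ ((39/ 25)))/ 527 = 66280/ 20553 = 3.22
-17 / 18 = -0.94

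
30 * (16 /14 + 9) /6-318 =-1871 /7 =-267.29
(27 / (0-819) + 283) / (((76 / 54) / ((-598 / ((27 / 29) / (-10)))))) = 171752500 / 133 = 1291372.18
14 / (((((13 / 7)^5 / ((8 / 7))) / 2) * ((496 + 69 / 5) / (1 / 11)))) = 2689120 / 10410684427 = 0.00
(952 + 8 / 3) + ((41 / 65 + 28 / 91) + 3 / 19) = 3541102 / 3705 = 955.76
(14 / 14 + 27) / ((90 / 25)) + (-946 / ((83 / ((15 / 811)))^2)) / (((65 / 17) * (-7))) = 28862731115740 / 3710921734611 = 7.78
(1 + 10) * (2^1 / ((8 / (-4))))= -11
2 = 2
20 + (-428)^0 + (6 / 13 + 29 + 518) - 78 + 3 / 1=6415 / 13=493.46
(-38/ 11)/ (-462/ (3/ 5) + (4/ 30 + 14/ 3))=95/ 21043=0.00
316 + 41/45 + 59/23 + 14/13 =4313044/13455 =320.55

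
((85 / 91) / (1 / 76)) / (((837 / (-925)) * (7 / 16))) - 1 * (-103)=-40691593 / 533169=-76.32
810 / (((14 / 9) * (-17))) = -3645 / 119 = -30.63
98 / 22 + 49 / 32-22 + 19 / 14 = -36115 / 2464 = -14.66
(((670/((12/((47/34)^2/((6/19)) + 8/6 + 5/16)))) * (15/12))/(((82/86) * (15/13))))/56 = 6664948615/764402688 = 8.72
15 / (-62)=-15 / 62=-0.24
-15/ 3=-5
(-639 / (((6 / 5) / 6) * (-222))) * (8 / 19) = 4260 / 703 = 6.06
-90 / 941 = -0.10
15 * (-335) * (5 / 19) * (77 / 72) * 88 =-7093625 / 57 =-124449.56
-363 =-363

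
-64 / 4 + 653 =637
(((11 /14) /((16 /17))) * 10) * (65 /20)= 12155 /448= 27.13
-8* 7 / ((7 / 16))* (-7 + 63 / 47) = 34048 / 47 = 724.43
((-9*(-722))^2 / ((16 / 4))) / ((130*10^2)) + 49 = 11193001 / 13000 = 861.00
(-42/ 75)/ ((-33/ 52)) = 728/ 825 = 0.88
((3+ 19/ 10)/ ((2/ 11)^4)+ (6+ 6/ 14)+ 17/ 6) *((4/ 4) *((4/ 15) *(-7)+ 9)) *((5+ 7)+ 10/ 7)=75921349561/ 176400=430393.14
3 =3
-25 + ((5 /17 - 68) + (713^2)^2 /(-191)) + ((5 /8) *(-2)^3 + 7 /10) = -43934639977151 /32470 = -1353084076.91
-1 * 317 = -317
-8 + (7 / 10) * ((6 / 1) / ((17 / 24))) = -176 / 85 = -2.07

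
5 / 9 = 0.56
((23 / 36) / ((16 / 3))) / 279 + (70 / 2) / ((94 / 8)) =7500601 / 2517696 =2.98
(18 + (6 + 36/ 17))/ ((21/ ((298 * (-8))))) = -352832/ 119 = -2964.97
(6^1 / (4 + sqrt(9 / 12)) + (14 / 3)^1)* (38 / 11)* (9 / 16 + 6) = 379715 / 2684 - 5985* sqrt(3) / 1342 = 133.75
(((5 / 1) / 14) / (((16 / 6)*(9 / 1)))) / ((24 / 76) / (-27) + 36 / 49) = 1995 / 96928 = 0.02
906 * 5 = 4530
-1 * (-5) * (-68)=-340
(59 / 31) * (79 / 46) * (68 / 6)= 79237 / 2139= 37.04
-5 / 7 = -0.71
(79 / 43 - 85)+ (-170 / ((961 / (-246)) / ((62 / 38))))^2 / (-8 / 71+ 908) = -3731448467748 / 48079434469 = -77.61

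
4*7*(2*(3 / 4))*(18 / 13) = 756 / 13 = 58.15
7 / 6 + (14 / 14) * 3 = 25 / 6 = 4.17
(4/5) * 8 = 32/5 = 6.40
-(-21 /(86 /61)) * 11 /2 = 14091 /172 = 81.92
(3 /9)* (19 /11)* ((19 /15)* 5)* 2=722 /99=7.29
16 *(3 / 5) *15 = 144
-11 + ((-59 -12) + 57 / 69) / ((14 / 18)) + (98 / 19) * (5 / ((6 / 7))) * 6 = 242587 / 3059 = 79.30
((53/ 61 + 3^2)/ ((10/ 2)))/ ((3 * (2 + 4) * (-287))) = -43/ 112545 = -0.00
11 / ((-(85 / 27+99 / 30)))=-2970 / 1741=-1.71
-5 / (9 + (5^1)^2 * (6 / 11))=-55 / 249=-0.22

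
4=4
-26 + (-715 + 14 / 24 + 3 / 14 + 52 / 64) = -248435 / 336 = -739.39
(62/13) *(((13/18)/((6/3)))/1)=31/18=1.72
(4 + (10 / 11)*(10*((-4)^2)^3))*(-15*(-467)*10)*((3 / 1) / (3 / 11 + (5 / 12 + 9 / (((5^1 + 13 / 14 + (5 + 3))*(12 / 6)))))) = 7729666806.49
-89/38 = -2.34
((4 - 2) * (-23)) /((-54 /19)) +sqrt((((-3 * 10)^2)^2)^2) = 21870437 /27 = 810016.19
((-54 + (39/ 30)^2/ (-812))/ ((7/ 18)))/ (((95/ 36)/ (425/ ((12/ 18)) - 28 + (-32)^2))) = -1160381191563/ 13499500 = -85957.35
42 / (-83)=-42 / 83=-0.51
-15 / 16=-0.94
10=10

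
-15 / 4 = -3.75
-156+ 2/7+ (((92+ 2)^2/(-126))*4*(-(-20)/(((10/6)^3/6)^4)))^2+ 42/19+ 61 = 556006573845769692778455951/2219676971435546875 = 250489860.01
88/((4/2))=44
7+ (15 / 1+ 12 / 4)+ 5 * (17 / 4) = 185 / 4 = 46.25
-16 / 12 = -4 / 3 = -1.33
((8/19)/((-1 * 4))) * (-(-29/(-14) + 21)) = 2.43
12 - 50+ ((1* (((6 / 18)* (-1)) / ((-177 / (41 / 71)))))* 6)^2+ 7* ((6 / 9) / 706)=-2118095289733 / 55749109617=-37.99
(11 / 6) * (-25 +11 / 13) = -1727 / 39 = -44.28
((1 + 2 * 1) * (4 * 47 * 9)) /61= 5076 /61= 83.21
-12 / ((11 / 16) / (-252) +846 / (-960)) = 241920 / 17821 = 13.57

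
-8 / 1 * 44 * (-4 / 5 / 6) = 704 / 15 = 46.93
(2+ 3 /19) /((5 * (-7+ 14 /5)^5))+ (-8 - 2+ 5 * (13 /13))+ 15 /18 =-646700575 /155195838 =-4.17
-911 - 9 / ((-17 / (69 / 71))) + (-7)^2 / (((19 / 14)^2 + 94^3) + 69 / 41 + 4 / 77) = -80686025019409408 / 88618687653217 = -910.49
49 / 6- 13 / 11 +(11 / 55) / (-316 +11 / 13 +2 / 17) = 160466429 / 22975590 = 6.98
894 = 894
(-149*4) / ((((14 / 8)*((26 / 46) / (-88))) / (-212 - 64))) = -1331759616 / 91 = -14634721.05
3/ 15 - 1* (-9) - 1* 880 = -4354/ 5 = -870.80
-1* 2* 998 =-1996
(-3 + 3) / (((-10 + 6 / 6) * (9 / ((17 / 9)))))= 0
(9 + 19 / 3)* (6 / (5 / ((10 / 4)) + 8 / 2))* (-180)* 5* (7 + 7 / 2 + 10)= -282900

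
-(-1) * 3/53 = 3/53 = 0.06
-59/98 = -0.60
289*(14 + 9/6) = 8959/2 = 4479.50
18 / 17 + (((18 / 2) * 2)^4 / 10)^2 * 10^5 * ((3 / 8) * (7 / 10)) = 2892739651201.06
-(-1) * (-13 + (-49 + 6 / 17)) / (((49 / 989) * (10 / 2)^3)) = -9.95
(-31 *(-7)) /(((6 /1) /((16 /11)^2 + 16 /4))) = 80290 /363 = 221.18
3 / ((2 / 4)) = 6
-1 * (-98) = 98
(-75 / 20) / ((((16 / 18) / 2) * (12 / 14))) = -315 / 32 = -9.84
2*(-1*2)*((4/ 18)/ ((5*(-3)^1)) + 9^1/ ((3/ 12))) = -143.94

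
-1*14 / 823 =-14 / 823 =-0.02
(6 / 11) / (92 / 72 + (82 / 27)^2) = 8748 / 168421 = 0.05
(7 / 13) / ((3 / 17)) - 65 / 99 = 3082 / 1287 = 2.39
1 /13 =0.08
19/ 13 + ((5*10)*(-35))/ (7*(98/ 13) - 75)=301241/ 3757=80.18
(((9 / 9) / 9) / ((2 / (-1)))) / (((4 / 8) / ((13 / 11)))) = -13 / 99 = -0.13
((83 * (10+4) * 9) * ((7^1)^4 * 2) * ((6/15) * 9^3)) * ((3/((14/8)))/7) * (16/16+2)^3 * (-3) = -1452441007584/5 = -290488201516.80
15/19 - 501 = -9504/19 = -500.21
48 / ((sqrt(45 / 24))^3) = 256 * sqrt(30) / 75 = 18.70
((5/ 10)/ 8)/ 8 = 1/ 128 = 0.01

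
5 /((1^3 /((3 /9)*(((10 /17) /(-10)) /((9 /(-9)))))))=5 /51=0.10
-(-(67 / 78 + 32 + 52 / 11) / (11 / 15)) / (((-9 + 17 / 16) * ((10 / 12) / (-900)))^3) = 415994391429120000 / 3222106459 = 129106346.03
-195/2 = -97.50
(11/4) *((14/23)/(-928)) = -77/42688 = -0.00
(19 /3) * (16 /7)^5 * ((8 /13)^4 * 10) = 816043786240 /1440074181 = 566.67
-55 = -55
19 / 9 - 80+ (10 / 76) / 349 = -9296617 / 119358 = -77.89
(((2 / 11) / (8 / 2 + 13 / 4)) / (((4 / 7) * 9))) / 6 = 7 / 8613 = 0.00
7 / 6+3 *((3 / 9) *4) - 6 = -5 / 6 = -0.83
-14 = -14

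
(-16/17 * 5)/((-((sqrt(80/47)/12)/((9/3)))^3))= 548208 * sqrt(235)/85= 98869.05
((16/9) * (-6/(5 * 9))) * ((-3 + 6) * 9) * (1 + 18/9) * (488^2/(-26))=11430912/65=175860.18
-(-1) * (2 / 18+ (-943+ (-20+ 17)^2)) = -8405 / 9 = -933.89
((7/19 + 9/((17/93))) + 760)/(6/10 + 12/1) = 1307510/20349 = 64.25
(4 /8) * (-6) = -3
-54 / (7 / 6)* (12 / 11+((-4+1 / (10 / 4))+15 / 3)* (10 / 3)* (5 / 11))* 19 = -217512 / 77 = -2824.83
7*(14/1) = 98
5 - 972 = -967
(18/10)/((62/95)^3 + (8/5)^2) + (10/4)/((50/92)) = 63680159/12166040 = 5.23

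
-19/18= -1.06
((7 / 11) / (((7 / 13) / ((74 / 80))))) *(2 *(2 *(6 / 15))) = 481 / 275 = 1.75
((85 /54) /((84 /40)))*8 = 3400 /567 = 6.00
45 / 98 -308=-30139 / 98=-307.54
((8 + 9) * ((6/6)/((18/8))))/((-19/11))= -748/171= -4.37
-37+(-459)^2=210644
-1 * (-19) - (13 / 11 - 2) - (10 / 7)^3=63774 / 3773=16.90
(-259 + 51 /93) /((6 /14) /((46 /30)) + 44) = -1289932 /220999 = -5.84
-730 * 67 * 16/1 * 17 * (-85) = 1130799200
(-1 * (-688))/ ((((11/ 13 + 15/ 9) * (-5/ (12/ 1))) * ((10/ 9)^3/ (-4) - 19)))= 117363168/ 3454745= 33.97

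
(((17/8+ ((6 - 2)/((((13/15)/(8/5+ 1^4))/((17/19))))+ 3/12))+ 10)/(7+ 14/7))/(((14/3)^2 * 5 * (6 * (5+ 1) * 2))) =1171/3575040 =0.00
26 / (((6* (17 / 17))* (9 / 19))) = 247 / 27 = 9.15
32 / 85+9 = 797 / 85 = 9.38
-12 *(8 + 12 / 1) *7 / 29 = -1680 / 29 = -57.93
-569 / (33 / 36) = -620.73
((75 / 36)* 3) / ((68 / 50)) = 4.60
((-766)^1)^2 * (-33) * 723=-13999411404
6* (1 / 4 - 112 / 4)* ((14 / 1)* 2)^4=-102340224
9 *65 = 585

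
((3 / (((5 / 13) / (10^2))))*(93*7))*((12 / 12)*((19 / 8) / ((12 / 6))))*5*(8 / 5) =4823910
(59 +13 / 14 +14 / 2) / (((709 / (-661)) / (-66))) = 20438781 / 4963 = 4118.23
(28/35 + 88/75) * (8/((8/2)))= 296/75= 3.95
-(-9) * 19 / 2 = 171 / 2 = 85.50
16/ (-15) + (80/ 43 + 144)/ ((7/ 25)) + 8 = 340472/ 645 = 527.86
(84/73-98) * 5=-35350/73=-484.25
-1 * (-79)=79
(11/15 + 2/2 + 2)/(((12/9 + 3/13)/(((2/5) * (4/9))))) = 5824/13725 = 0.42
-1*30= -30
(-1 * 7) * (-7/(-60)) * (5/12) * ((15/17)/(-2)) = 245/1632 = 0.15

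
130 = 130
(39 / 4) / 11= 0.89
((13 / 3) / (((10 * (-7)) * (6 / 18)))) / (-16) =13 / 1120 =0.01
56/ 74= 0.76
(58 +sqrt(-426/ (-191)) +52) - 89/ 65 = sqrt(81366)/ 191 +7061/ 65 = 110.12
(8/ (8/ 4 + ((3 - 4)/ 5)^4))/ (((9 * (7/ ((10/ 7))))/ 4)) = 200000/ 551691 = 0.36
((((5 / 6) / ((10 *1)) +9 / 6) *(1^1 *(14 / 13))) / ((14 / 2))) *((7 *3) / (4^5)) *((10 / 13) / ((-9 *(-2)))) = 665 / 3115008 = 0.00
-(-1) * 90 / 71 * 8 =10.14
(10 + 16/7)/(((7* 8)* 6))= 43/1176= 0.04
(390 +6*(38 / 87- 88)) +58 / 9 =-128.93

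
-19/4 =-4.75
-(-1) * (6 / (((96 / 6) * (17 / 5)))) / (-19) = -15 / 2584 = -0.01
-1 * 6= -6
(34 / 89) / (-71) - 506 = -3197448 / 6319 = -506.01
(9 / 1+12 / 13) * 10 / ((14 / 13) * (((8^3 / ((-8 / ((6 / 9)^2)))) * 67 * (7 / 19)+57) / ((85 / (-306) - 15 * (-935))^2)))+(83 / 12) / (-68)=-5900832229959559 / 210043568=-28093372.66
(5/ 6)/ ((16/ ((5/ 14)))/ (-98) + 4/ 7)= 175/ 24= 7.29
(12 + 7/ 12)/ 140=151/ 1680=0.09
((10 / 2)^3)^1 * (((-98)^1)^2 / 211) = 1200500 / 211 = 5689.57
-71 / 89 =-0.80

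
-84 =-84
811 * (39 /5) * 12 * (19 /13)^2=10539756 /65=162150.09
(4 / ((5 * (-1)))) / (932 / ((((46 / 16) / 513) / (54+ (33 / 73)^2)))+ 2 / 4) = -0.00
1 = 1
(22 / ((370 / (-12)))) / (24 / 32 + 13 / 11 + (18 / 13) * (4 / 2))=-75504 / 497465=-0.15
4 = 4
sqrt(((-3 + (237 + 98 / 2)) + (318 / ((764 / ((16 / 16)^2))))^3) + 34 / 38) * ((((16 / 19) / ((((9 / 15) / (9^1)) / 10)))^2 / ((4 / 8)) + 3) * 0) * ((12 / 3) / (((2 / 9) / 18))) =0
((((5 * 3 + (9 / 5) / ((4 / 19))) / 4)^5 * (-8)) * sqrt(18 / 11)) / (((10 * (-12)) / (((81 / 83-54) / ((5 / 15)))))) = -306039271101407253 * sqrt(22) / 14958592000000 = -95961.67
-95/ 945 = -19/ 189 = -0.10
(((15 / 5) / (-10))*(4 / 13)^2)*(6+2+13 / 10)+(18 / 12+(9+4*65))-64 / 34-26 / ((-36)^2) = 12488936119 / 46542600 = 268.33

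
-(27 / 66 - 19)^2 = -167281 / 484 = -345.62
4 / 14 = 2 / 7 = 0.29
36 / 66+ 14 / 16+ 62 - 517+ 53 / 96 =-478397 / 1056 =-453.03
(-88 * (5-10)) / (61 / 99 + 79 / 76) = 3310560 / 12457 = 265.76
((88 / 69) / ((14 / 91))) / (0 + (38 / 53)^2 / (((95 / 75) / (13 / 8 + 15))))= 3213496 / 2615445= 1.23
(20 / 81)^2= 0.06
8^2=64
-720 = -720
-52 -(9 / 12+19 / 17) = -3663 / 68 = -53.87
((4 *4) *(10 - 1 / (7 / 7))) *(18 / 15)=864 / 5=172.80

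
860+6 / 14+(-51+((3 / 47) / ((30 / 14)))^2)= 312905193 / 386575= 809.43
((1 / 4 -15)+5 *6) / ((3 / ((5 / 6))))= 305 / 72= 4.24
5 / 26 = 0.19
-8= -8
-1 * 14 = -14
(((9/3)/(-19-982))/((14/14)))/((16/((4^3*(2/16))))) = -3/2002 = -0.00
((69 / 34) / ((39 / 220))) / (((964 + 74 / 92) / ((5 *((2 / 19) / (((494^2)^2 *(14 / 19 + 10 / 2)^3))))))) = 145475 / 261926510975665587818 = 0.00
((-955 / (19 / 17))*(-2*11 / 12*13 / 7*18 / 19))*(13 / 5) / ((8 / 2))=18108519 / 10108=1791.50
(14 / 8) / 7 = 1 / 4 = 0.25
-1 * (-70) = 70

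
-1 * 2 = -2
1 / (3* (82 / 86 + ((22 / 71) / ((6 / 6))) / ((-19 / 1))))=58007 / 163089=0.36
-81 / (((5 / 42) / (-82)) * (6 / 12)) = 557928 / 5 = 111585.60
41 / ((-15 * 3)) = -41 / 45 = -0.91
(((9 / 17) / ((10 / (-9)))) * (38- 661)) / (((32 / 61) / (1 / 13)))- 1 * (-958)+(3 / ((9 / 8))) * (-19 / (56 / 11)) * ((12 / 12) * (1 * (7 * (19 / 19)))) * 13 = 20337769 / 212160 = 95.86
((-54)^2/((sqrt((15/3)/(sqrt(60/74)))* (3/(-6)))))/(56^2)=-729* 185^(3/4)* 6^(1/4)/72520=-0.79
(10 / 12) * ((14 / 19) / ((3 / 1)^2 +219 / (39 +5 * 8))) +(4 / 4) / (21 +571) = 0.05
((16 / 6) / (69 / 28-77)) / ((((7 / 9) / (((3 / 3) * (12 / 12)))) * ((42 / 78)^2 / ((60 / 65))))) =-14976 / 102263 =-0.15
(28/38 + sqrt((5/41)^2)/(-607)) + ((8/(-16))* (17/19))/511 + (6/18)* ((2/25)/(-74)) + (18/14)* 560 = 966531224612159/1341034750650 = 720.74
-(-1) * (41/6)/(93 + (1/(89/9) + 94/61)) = 5429/75192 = 0.07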